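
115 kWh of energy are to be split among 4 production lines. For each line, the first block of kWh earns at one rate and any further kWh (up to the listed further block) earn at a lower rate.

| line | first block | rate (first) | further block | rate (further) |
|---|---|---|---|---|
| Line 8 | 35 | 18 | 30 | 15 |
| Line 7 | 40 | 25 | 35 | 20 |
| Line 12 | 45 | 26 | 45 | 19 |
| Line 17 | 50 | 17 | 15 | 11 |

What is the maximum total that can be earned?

2770

Treat each block as its own option and order by rate: Line 12/tier1 26 > Line 7/tier1 25 > Line 7/tier2 20 > Line 12/tier2 19 > Line 8/tier1 18 > Line 17/tier1 17 > Line 8/tier2 15 > Line 17/tier2 11.
Fill Line 12 tier1 block (45 at 26) — 70 left.
Line 7 tier1 at 25: fill all 40 — 30 left.
30 remain; put them into Line 7 tier2 at 20.
Total = 26×45 + 25×40 + 20×30 = 2770.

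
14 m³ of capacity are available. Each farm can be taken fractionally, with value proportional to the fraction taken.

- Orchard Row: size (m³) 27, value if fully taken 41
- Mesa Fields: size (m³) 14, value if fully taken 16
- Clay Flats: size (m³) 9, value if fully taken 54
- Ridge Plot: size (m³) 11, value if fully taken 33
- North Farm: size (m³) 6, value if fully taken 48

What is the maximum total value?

Sort by value density: North Farm 48/6≈8, Clay Flats 54/9≈6, Ridge Plot 33/11≈3, Orchard Row 41/27≈1.52, Mesa Fields 16/14≈1.14.
All 6 m³ of North Farm fit (value 48) ; 8 remain.
Fill the last 8 m³ with part of Clay Flats: 8/9 of it earns 48.
Total value = 96.

96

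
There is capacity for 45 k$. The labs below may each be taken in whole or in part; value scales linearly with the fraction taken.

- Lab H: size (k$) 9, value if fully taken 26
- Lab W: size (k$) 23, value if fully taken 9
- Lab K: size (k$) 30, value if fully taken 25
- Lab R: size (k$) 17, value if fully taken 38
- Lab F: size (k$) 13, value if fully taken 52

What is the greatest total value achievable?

Sort by value density: Lab F 52/13≈4, Lab H 26/9≈2.89, Lab R 38/17≈2.24, Lab K 25/30≈0.833, Lab W 9/23≈0.391.
Take all of Lab F (13 k$, value 52) — 32 k$ left.
Take all of Lab H (9 k$, value 26) — 23 k$ left.
Take all of Lab R (17 k$, value 38) — 6 k$ left.
Only 6 k$ remain; take 6/30 of Lab K for value 25×6/30 = 5.
Total value = 121.

121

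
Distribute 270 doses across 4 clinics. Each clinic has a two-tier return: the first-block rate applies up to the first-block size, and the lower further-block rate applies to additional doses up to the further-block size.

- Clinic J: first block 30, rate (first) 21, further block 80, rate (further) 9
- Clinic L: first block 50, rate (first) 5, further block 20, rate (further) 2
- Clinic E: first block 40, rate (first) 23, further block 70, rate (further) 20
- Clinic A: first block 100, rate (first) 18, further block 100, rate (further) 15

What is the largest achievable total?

5200

Rank every tier by rate: Clinic E/tier1 23 > Clinic J/tier1 21 > Clinic E/tier2 20 > Clinic A/tier1 18 > Clinic A/tier2 15 > Clinic J/tier2 9 > Clinic L/tier1 5 > Clinic L/tier2 2.
Fill Clinic E tier1 block (40 at 23) — 230 left.
Clinic J/tier1 (21): +30 — 200 left.
Clinic E tier2 at 20: fill all 70 — 130 left.
Fill Clinic A tier1 block (100 at 18) — 30 left.
Clinic A tier2 at 15: only 30 left, fill 30.
Total = 23×40 + 21×30 + 20×70 + 18×100 + 15×30 = 5200.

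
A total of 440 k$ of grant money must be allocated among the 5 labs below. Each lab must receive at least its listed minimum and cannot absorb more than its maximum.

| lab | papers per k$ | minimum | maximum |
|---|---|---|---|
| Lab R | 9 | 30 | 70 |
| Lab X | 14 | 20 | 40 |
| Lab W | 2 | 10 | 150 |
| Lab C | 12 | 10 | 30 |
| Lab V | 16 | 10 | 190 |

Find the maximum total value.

4810

Meeting every minimum uses 30+20+10+10+10 = 80 k$, leaving 360.
Rank by papers per k$: Lab V 16 > Lab X 14 > Lab C 12 > Lab R 9 > Lab W 2.
Lab V: +180 to 190 (cap) ; 180 left.
Lab X takes 20 more to reach its cap of 40 ; 160 left.
Lab C takes 20 more to reach its cap of 30 ; 140 left.
Lab R: +40 to 70 (cap) ; 100 left.
Lab W has room for 140 more but only 100 remain, so it gets 110.
Total = 9×70 + 14×40 + 2×110 + 12×30 + 16×190 = 4810.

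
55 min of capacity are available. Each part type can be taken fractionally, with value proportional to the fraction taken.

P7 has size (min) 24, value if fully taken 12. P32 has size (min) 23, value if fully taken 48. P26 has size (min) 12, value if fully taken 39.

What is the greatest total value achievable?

97

Sort by value density: P26 39/12≈3.25, P32 48/23≈2.09, P7 12/24≈0.5.
All 12 min of P26 fit (value 39) → 43 remain.
P32: take in full, 23 min for value 48 → 20 left.
Only 20 min remain; take 20/24 of P7 for value 12×20/24 = 10.
Total value = 97.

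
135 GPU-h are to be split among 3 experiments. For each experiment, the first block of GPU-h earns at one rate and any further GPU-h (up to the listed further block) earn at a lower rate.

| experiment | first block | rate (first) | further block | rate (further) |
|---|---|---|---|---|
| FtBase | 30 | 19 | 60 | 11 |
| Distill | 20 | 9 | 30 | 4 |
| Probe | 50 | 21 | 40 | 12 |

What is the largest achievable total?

2265

Rank every tier by rate: Probe/T1 21 > FtBase/T1 19 > Probe/T2 12 > FtBase/T2 11 > Distill/T1 9 > Distill/T2 4.
Probe/T1 (21): +50 — 85 left.
FtBase/T1 (19): +30 — 55 left.
Fill Probe T2 block (40 at 12) — 15 left.
FtBase/T2: +15 of 60 at 11; pool empty.
Total = 21×50 + 19×30 + 12×40 + 11×15 = 2265.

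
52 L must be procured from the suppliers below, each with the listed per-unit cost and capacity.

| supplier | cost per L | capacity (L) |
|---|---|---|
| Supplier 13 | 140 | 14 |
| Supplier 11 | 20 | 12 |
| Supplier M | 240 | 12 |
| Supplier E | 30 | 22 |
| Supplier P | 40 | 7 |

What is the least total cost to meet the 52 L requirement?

2720

Use suppliers in increasing cost order.
Take 12 from Supplier 11 at 20 → need 40 more.
Supplier E (30): use full 22 → 18 L to go.
Supplier P at 40: take all 7 L → 11 still needed.
Supplier 13 at 140: take 11 of its 14 → requirement met.
Supplier M: unused.
Cost = 12×20 + 22×30 + 7×40 + 11×140 = 2720.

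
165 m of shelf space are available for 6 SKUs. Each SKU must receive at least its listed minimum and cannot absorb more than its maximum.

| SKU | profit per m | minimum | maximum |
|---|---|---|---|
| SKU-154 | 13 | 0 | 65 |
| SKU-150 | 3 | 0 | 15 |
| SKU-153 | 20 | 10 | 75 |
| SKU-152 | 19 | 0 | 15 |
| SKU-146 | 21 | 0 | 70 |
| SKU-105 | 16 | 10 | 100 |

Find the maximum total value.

3320

Meeting every minimum uses 0+0+10+0+0+10 = 20 m, leaving 145.
Highest profit per m first: SKU-146 21 > SKU-153 20 > SKU-152 19 > SKU-105 16 > SKU-154 13 > SKU-150 3.
SKU-146 takes 70 more to reach its cap of 70 → 75 left.
Give SKU-153 65 more to hit its cap of 75 → 10 left.
SKU-152 has room for 15 more but only 10 remain, so it gets 10.
Total = 20×75 + 19×10 + 21×70 + 16×10 = 3320.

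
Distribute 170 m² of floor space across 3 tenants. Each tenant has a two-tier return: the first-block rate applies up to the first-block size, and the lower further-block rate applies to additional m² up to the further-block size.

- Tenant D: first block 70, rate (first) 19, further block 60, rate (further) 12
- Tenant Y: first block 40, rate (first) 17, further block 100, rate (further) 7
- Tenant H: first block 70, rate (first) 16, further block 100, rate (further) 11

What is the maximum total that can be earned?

2970

Rank every tier by rate: Tenant D/T1 19 > Tenant Y/T1 17 > Tenant H/T1 16 > Tenant D/T2 12 > Tenant H/T2 11 > Tenant Y/T2 7.
Tenant D T1 at 19: fill all 70 → 100 left.
Fill Tenant Y T1 block (40 at 17) → 60 left.
60 remain; put them into Tenant H T1 at 16.
Total = 19×70 + 17×40 + 16×60 = 2970.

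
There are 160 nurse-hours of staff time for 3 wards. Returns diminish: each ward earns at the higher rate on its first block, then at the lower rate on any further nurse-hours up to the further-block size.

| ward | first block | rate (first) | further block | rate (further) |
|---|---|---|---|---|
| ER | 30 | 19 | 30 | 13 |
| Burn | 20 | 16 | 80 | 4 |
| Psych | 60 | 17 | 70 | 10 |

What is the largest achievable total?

Treat each block as its own option and order by rate: ER/T1 19 > Psych/T1 17 > Burn/T1 16 > ER/T2 13 > Psych/T2 10 > Burn/T2 4.
ER T1 at 19: fill all 30 — 130 left.
Fill Psych T1 block (60 at 17) — 70 left.
Fill Burn T1 block (20 at 16) — 50 left.
Fill ER T2 block (30 at 13) — 20 left.
Psych/T2: +20 of 70 at 10; pool empty.
Total = 19×30 + 17×60 + 16×20 + 13×30 + 10×20 = 2500.

2500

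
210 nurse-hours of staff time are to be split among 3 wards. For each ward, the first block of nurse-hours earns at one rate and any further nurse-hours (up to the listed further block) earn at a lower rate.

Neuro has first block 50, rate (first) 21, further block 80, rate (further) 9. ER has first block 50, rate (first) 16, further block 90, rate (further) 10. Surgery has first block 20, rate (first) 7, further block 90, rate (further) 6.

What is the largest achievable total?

Order all 6 blocks by rate: Neuro/first 21 > ER/first 16 > ER/second 10 > Neuro/second 9 > Surgery/first 7 > Surgery/second 6.
Neuro/first (21): +50 → 160 left.
ER/first (16): +50 → 110 left.
ER second at 10: fill all 90 → 20 left.
20 remain; put them into Neuro second at 9.
Total = 21×50 + 16×50 + 10×90 + 9×20 = 2930.

2930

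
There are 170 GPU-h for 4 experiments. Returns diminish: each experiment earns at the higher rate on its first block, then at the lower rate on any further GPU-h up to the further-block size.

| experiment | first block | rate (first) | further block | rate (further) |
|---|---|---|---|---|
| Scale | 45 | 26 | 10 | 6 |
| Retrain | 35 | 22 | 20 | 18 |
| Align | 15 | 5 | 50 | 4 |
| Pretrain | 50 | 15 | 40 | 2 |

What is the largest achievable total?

3160

Treat each block as its own option and order by rate: Scale/T1 26 > Retrain/T1 22 > Retrain/T2 18 > Pretrain/T1 15 > Scale/T2 6 > Align/T1 5 > Align/T2 4 > Pretrain/T2 2.
Fill Scale T1 block (45 at 26) ; 125 left.
Retrain T1 at 22: fill all 35 ; 90 left.
Retrain/T2 (18): +20 ; 70 left.
Fill Pretrain T1 block (50 at 15) ; 20 left.
Scale/T2 (6): +10 ; 10 left.
Align T1 at 5: only 10 left, fill 10.
Total = 26×45 + 22×35 + 18×20 + 15×50 + 6×10 + 5×10 = 3160.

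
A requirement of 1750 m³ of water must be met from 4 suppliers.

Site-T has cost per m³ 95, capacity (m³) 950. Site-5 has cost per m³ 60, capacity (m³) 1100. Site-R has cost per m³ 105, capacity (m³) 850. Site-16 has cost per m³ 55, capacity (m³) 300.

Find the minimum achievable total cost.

Fill from the cheapest supplier first.
Site-16 (55): use full 300 → 1450 m³ to go.
Take 1100 from Site-5 at 60 → need 350 more.
Take 350 from Site-T at 95 to finish.
Site-R: unused.
Cost = 300×55 + 1100×60 + 350×95 = 115750.

115750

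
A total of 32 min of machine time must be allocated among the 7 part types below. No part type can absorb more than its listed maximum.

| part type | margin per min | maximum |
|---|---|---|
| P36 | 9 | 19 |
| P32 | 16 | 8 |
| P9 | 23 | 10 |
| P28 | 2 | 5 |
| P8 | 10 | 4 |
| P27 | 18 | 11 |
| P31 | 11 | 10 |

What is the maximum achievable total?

Highest margin per min first: P9 23 > P27 18 > P32 16 > P31 11 > P8 10 > P36 9 > P28 2.
P9: +10 to 10 (cap) ; 22 left.
P27: +11 to 11 (cap) ; 11 left.
P32: +8 to 8 (cap) ; 3 left.
P31 has room for 10 but only 3 remain, so it gets 3.
Total = 16×8 + 23×10 + 18×11 + 11×3 = 589.

589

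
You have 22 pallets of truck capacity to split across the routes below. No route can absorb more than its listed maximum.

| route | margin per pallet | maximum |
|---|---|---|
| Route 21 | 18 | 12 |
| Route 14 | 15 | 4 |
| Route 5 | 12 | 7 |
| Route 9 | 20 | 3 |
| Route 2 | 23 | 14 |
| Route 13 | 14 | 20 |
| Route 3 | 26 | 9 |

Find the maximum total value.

533

Highest margin per pallet first: Route 3 26 > Route 2 23 > Route 9 20 > Route 21 18 > Route 14 15 > Route 13 14 > Route 5 12.
Route 3: +9 to 9 (cap) → 13 left.
Route 2: +13 (room for 14) → 13. Pool exhausted.
Total = 23×13 + 26×9 = 533.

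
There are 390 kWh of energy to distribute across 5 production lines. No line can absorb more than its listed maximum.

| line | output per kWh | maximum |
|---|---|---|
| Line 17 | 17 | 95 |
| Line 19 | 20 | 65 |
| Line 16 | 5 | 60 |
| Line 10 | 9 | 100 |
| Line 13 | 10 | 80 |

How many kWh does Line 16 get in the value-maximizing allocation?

50

Rank by output per kWh: Line 19 20 > Line 17 17 > Line 13 10 > Line 10 9 > Line 16 5.
Give Line 19 65 to hit its cap of 65 → 325 left.
Give Line 17 95 to hit its cap of 95 → 230 left.
Line 13: +80 to 80 (cap) → 150 left.
Give Line 10 100 to hit its cap of 100 → 50 left.
Line 16 has room for 60 but only 50 remain, so it gets 50.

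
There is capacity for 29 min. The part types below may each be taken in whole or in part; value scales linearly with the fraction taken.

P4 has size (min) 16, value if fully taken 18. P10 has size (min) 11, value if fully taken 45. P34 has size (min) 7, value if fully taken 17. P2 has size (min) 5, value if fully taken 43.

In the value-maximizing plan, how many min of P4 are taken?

Sort by value density: P2 43/5≈8.6, P10 45/11≈4.09, P34 17/7≈2.43, P4 18/16≈1.12.
All 5 min of P2 fit (value 43) ; 24 remain.
Take all of P10 (11 min, value 45) ; 13 min left.
All 7 min of P34 fit (value 17) ; 6 remain.
Only 6 min remain; take 6/16 of P4 for value 18×6/16 = 6.75.

6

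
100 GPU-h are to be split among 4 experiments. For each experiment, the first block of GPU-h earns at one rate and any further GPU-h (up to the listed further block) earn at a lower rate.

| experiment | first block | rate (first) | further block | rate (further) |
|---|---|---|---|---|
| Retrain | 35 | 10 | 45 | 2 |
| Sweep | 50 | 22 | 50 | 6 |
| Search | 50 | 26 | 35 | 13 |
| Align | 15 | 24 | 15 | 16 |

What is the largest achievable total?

Rank every tier by rate: Search/T1 26 > Align/T1 24 > Sweep/T1 22 > Align/T2 16 > Search/T2 13 > Retrain/T1 10 > Sweep/T2 6 > Retrain/T2 2.
Fill Search T1 block (50 at 26) → 50 left.
Align T1 at 24: fill all 15 → 35 left.
35 remain; put them into Sweep T1 at 22.
Total = 26×50 + 24×15 + 22×35 = 2430.

2430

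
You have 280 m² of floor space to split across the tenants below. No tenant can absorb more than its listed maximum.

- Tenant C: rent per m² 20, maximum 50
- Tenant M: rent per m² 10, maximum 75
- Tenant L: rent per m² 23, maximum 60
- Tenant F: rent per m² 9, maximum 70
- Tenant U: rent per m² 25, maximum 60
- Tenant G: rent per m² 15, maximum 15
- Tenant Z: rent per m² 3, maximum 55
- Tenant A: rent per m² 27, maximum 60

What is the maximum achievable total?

6075

Rank by rent per m²: Tenant A 27 > Tenant U 25 > Tenant L 23 > Tenant C 20 > Tenant G 15 > Tenant M 10 > Tenant F 9 > Tenant Z 3.
Tenant A: +60 to 60 (cap) → 220 left.
Tenant U: +60 to 60 (cap) → 160 left.
Give Tenant L 60 to hit its cap of 60 → 100 left.
Tenant C takes 50 to reach its cap of 50 → 50 left.
Tenant G takes 15 to reach its cap of 15 → 35 left.
Tenant M: +35 (room for 75) → 35. Pool exhausted.
Total = 20×50 + 10×35 + 23×60 + 25×60 + 15×15 + 27×60 = 6075.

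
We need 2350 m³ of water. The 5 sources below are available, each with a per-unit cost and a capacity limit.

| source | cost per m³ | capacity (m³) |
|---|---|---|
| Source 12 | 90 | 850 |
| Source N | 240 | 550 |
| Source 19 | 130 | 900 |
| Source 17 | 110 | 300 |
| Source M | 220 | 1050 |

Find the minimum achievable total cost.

Use sources in increasing cost order.
Source 12 at 90: take all 850 m³ ; 1500 still needed.
Take 300 from Source 17 at 110 ; need 1200 more.
Take 900 from Source 19 at 130 ; need 300 more.
Source M (220): take the remaining 300 ; done.
Source N: unused.
Cost = 850×90 + 300×110 + 900×130 + 300×220 = 292500.

292500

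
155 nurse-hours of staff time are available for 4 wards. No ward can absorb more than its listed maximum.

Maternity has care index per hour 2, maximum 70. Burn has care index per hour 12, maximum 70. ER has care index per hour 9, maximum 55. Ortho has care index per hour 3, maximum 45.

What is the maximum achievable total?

Order the wards by care index per hour: Burn 12 > ER 9 > Ortho 3 > Maternity 2.
Burn takes 70 to reach its cap of 70 ; 85 left.
ER takes 55 to reach its cap of 55 ; 30 left.
Ortho has room for 45 but only 30 remain, so it gets 30.
Total = 12×70 + 9×55 + 3×30 = 1425.

1425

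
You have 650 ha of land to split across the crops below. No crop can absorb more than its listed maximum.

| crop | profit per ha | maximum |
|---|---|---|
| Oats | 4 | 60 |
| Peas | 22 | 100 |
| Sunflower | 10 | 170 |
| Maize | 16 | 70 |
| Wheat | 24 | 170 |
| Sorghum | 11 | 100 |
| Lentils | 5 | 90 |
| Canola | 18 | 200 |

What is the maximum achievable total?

12200

Order the crops by profit per ha: Wheat 24 > Peas 22 > Canola 18 > Maize 16 > Sorghum 11 > Sunflower 10 > Lentils 5 > Oats 4.
Wheat takes 170 to reach its cap of 170 → 480 left.
Give Peas 100 to hit its cap of 100 → 380 left.
Give Canola 200 to hit its cap of 200 → 180 left.
Give Maize 70 to hit its cap of 70 → 110 left.
Give Sorghum 100 to hit its cap of 100 → 10 left.
Only 10 left; Sunflower takes them to reach 10.
Total = 22×100 + 10×10 + 16×70 + 24×170 + 11×100 + 18×200 = 12200.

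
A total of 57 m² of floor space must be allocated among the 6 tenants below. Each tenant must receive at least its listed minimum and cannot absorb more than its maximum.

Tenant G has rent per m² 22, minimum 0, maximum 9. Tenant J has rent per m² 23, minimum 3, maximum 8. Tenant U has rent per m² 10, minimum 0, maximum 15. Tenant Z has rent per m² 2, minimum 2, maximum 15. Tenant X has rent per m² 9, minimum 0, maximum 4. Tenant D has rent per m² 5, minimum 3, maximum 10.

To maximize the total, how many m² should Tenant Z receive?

Meeting every minimum uses 0+3+0+2+0+3 = 8 m², leaving 49.
Order the tenants by rent per m²: Tenant J 23 > Tenant G 22 > Tenant U 10 > Tenant X 9 > Tenant D 5 > Tenant Z 2.
Tenant J: +5 to 8 (cap) → 44 left.
Tenant G takes 9 more to reach its cap of 9 → 35 left.
Tenant U: +15 to 15 (cap) → 20 left.
Tenant X: +4 to 4 (cap) → 16 left.
Tenant D takes 7 more to reach its cap of 10 → 9 left.
Only 9 left; Tenant Z takes them to reach 11.

11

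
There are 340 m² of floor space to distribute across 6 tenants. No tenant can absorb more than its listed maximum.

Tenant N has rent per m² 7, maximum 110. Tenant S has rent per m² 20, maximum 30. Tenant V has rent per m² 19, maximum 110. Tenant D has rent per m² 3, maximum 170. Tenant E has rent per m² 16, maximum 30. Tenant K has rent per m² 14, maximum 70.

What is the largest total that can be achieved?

4850

Highest rent per m² first: Tenant S 20 > Tenant V 19 > Tenant E 16 > Tenant K 14 > Tenant N 7 > Tenant D 3.
Give Tenant S 30 to hit its cap of 30 ; 310 left.
Tenant V takes 110 to reach its cap of 110 ; 200 left.
Give Tenant E 30 to hit its cap of 30 ; 170 left.
Tenant K: +70 to 70 (cap) ; 100 left.
Tenant N has room for 110 but only 100 remain, so it gets 100.
Total = 7×100 + 20×30 + 19×110 + 16×30 + 14×70 = 4850.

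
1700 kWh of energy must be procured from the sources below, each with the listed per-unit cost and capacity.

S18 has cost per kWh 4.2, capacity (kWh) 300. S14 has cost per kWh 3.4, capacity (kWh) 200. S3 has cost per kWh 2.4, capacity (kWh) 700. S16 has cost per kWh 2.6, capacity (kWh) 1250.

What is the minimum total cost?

Use sources in increasing cost order.
Take 700 from S3 at 2.4 → need 1000 more.
Take 1000 from S16 at 2.6 to finish.
S14, S18: unused.
Cost = 700×2.4 + 1000×2.6 = 4280.

4280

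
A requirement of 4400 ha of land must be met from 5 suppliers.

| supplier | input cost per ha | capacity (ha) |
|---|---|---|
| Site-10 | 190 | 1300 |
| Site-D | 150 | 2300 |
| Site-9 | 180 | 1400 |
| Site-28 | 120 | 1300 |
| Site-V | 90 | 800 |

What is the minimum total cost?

573000

Fill from the cheapest supplier first.
Site-V at 90: take all 800 ha → 3600 still needed.
Site-28 at 120: take all 1300 ha → 2300 still needed.
Take 2300 from Site-D at 150 → need 0 more.
Site-9, Site-10: unused.
Cost = 800×90 + 1300×120 + 2300×150 = 573000.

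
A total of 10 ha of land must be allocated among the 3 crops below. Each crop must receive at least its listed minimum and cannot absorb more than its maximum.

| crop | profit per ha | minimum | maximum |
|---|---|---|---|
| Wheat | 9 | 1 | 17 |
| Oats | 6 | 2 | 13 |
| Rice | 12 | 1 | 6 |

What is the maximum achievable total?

Meeting every minimum uses 1+2+1 = 4 ha, leaving 6.
Highest profit per ha first: Rice 12 > Wheat 9 > Oats 6.
Rice takes 5 more to reach its cap of 6 → 1 left.
Wheat: +1 (room for 16) → 2. Pool exhausted.
Total = 9×2 + 6×2 + 12×6 = 102.

102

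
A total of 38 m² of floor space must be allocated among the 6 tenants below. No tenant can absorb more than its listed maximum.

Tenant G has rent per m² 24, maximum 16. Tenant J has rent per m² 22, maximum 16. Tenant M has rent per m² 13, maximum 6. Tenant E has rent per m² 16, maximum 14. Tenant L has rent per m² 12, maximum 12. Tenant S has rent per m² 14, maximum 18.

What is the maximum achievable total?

Order the tenants by rent per m²: Tenant G 24 > Tenant J 22 > Tenant E 16 > Tenant S 14 > Tenant M 13 > Tenant L 12.
Tenant G: +16 to 16 (cap) — 22 left.
Tenant J takes 16 to reach its cap of 16 — 6 left.
Tenant E has room for 14 but only 6 remain, so it gets 6.
Total = 24×16 + 22×16 + 16×6 = 832.

832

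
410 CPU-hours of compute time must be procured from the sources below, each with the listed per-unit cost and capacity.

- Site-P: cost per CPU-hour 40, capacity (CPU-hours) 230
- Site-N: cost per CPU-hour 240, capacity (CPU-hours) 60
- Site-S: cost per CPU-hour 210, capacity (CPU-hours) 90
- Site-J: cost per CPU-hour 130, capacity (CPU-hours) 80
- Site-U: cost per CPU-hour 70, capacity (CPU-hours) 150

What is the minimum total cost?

Cheapest first:
Site-P at 40: take all 230 CPU-hours → 180 still needed.
Site-U (70): use full 150 → 30 CPU-hours to go.
Site-J at 130: take 30 of its 80 → requirement met.
Site-S, Site-N: unused.
Cost = 230×40 + 150×70 + 30×130 = 23600.

23600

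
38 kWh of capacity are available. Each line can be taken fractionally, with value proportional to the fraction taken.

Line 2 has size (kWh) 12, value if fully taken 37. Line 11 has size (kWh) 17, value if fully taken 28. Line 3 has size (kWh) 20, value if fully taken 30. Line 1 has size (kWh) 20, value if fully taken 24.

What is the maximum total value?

Rank by value-to-size ratio: Line 2 37/12≈3.08, Line 11 28/17≈1.65, Line 3 30/20≈1.5, Line 1 24/20≈1.2.
All 12 kWh of Line 2 fit (value 37) — 26 remain.
Line 11: take in full, 17 kWh for value 28 — 9 left.
9 kWh left: a 9/20 share of Line 3 gives 30×9/20 = 13.5.
Total value = 78.5.

78.5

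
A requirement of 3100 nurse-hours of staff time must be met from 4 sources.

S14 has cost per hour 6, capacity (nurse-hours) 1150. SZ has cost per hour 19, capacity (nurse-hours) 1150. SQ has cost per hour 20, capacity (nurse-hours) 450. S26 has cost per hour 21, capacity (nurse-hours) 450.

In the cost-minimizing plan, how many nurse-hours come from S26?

350

Use sources in increasing cost order.
Take 1150 from S14 at 6 — need 1950 more.
SZ (19): use full 1150 — 800 nurse-hours to go.
SQ (20): use full 450 — 350 nurse-hours to go.
S26 at 21: take 350 of its 450 — requirement met.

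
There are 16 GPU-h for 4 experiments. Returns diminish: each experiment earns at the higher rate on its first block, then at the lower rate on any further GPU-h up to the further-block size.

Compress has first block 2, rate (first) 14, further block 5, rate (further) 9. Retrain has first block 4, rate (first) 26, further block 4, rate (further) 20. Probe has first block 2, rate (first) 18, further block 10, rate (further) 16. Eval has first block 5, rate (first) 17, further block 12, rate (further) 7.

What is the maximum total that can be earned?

Treat each block as its own option and order by rate: Retrain/first 26 > Retrain/second 20 > Probe/first 18 > Eval/first 17 > Probe/second 16 > Compress/first 14 > Compress/second 9 > Eval/second 7.
Retrain/first (26): +4 → 12 left.
Fill Retrain second block (4 at 20) → 8 left.
Fill Probe first block (2 at 18) → 6 left.
Fill Eval first block (5 at 17) → 1 left.
Probe/second: +1 of 10 at 16; pool empty.
Total = 26×4 + 20×4 + 18×2 + 17×5 + 16×1 = 321.

321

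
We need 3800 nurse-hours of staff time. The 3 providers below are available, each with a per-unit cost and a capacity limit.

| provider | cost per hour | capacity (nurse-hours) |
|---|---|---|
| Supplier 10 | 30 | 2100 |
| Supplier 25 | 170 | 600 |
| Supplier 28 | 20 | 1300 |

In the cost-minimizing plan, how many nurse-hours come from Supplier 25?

Fill from the cheapest provider first.
Supplier 28 at 20: take all 1300 nurse-hours → 2500 still needed.
Take 2100 from Supplier 10 at 30 → need 400 more.
Take 400 from Supplier 25 at 170 to finish.

400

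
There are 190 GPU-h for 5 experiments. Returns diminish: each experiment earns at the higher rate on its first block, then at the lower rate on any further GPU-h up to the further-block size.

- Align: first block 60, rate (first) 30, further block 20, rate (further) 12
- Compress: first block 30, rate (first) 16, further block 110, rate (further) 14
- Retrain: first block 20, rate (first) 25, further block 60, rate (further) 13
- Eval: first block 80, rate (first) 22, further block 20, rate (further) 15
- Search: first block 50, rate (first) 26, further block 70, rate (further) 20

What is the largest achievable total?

Treat each block as its own option and order by rate: Align/first 30 > Search/first 26 > Retrain/first 25 > Eval/first 22 > Search/second 20 > Compress/first 16 > Eval/second 15 > Compress/second 14 > Retrain/second 13 > Align/second 12.
Align/first (30): +60 — 130 left.
Fill Search first block (50 at 26) — 80 left.
Fill Retrain first block (20 at 25) — 60 left.
Eval first at 22: only 60 left, fill 60.
Total = 30×60 + 26×50 + 25×20 + 22×60 = 4920.

4920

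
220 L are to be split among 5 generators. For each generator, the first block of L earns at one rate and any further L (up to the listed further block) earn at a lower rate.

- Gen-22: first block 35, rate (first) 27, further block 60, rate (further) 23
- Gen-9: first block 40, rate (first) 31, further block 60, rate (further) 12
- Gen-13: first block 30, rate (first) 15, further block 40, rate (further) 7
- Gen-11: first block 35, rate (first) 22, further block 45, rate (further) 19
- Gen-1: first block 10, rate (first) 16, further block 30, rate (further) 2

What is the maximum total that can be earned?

5270

Rank every tier by rate: Gen-9/first 31 > Gen-22/first 27 > Gen-22/second 23 > Gen-11/first 22 > Gen-11/second 19 > Gen-1/first 16 > Gen-13/first 15 > Gen-9/second 12 > Gen-13/second 7 > Gen-1/second 2.
Fill Gen-9 first block (40 at 31) → 180 left.
Gen-22 first at 27: fill all 35 → 145 left.
Fill Gen-22 second block (60 at 23) → 85 left.
Gen-11/first (22): +35 → 50 left.
Gen-11/second (19): +45 → 5 left.
5 remain; put them into Gen-1 first at 16.
Total = 31×40 + 27×35 + 23×60 + 22×35 + 19×45 + 16×5 = 5270.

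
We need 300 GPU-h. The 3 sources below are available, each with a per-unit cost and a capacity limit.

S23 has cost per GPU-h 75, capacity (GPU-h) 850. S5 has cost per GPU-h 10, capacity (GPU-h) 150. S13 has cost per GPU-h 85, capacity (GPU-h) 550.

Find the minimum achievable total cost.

12750

Cheapest first:
Take 150 from S5 at 10 → need 150 more.
Take 150 from S23 at 75 to finish.
S13: unused.
Cost = 150×10 + 150×75 = 12750.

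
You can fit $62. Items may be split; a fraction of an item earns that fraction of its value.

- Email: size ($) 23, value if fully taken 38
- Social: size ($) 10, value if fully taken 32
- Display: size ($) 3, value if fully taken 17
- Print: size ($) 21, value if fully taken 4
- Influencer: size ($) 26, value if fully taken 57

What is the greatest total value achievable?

144

Rank by value-to-size ratio: Display 17/3≈5.67, Social 32/10≈3.2, Influencer 57/26≈2.19, Email 38/23≈1.65, Print 4/21≈0.19.
All 3 $ of Display fit (value 17) — 59 remain.
Take all of Social (10 $, value 32) — 49 $ left.
Influencer: take in full, 26 $ for value 57 — 23 left.
Take all of Email (23 $, value 38) — 0 $ left.
Total value = 144.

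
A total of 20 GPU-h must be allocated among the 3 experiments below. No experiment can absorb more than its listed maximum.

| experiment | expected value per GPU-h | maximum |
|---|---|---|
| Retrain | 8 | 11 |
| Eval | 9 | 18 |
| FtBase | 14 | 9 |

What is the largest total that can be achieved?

Order the experiments by expected value per GPU-h: FtBase 14 > Eval 9 > Retrain 8.
FtBase: +9 to 9 (cap) → 11 left.
Eval has room for 18 but only 11 remain, so it gets 11.
Total = 9×11 + 14×9 = 225.

225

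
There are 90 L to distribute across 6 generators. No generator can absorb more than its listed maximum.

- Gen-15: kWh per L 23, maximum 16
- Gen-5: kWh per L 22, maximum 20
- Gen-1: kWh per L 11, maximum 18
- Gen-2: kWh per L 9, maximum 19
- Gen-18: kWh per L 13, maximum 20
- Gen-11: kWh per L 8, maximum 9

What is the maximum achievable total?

1410

Highest kWh per L first: Gen-15 23 > Gen-5 22 > Gen-18 13 > Gen-1 11 > Gen-2 9 > Gen-11 8.
Gen-15: +16 to 16 (cap) → 74 left.
Gen-5: +20 to 20 (cap) → 54 left.
Give Gen-18 20 to hit its cap of 20 → 34 left.
Gen-1 takes 18 to reach its cap of 18 → 16 left.
Gen-2 has room for 19 but only 16 remain, so it gets 16.
Total = 23×16 + 22×20 + 11×18 + 9×16 + 13×20 = 1410.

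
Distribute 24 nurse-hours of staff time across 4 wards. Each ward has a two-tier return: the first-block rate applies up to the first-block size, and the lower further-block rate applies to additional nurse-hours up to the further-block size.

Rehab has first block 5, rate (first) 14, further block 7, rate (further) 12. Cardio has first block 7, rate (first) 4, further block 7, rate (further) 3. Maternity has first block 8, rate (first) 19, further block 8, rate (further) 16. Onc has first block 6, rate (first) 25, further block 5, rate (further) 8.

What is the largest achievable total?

458

Order all 8 blocks by rate: Onc/first 25 > Maternity/first 19 > Maternity/second 16 > Rehab/first 14 > Rehab/second 12 > Onc/second 8 > Cardio/first 4 > Cardio/second 3.
Fill Onc first block (6 at 25) ; 18 left.
Maternity/first (19): +8 ; 10 left.
Maternity/second (16): +8 ; 2 left.
Rehab first at 14: only 2 left, fill 2.
Total = 25×6 + 19×8 + 16×8 + 14×2 = 458.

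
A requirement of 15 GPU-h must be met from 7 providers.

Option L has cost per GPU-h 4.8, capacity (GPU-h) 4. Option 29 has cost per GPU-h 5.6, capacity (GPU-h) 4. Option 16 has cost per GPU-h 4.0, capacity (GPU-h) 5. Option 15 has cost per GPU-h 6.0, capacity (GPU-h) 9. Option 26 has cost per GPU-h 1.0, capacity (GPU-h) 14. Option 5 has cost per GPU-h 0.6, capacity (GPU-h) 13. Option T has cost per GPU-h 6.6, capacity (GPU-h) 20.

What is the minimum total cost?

9.8

Use providers in increasing cost order.
Option 5 (0.6): use full 13 — 2 GPU-h to go.
Take 2 from Option 26 at 1.0 to finish.
Option 16, Option L, Option 29, Option 15, Option T: unused.
Cost = 13×0.6 + 2×1.0 = 9.8.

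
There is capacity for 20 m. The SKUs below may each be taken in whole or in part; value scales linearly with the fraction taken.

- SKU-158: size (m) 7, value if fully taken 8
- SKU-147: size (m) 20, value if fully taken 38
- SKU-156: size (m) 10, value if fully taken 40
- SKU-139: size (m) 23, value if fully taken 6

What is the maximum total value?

59

Sort by value density: SKU-156 40/10≈4, SKU-147 38/20≈1.9, SKU-158 8/7≈1.14, SKU-139 6/23≈0.261.
SKU-156: take in full, 10 m for value 40 → 10 left.
10 m left: a 10/20 share of SKU-147 gives 38×10/20 = 19.
Total value = 59.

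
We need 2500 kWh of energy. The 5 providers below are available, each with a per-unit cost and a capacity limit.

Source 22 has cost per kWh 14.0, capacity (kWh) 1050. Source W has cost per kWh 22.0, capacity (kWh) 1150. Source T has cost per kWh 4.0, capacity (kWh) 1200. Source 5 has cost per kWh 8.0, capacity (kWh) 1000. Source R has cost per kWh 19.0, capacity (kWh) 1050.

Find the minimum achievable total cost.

Fill from the cheapest provider first.
Source T (4.0): use full 1200 — 1300 kWh to go.
Source 5 at 8.0: take all 1000 kWh — 300 still needed.
Source 22 (14.0): take the remaining 300 — done.
Source R, Source W: unused.
Cost = 1200×4.0 + 1000×8.0 + 300×14.0 = 17000.

17000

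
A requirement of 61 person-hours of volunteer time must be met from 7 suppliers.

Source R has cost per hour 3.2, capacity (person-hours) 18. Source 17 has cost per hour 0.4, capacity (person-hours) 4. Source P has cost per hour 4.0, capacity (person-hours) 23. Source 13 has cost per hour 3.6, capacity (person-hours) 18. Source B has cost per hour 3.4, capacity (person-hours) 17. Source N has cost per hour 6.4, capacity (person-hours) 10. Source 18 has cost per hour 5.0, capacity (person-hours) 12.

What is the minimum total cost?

197.8

Fill from the cheapest supplier first.
Take 4 from Source 17 at 0.4 ; need 57 more.
Source R (3.2): use full 18 ; 39 person-hours to go.
Source B (3.4): use full 17 ; 22 person-hours to go.
Source 13 at 3.6: take all 18 person-hours ; 4 still needed.
Source P (4.0): take the remaining 4 ; done.
Source 18, Source N: unused.
Cost = 4×0.4 + 18×3.2 + 17×3.4 + 18×3.6 + 4×4.0 = 197.8.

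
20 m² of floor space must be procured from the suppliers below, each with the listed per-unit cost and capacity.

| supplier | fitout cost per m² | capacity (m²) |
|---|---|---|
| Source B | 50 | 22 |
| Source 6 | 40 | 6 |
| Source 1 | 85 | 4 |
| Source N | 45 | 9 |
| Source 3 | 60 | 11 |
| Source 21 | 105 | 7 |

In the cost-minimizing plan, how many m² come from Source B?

5

Cheapest first:
Take 6 from Source 6 at 40 ; need 14 more.
Source N at 45: take all 9 m² ; 5 still needed.
Take 5 from Source B at 50 to finish.
Source 3, Source 1, Source 21: unused.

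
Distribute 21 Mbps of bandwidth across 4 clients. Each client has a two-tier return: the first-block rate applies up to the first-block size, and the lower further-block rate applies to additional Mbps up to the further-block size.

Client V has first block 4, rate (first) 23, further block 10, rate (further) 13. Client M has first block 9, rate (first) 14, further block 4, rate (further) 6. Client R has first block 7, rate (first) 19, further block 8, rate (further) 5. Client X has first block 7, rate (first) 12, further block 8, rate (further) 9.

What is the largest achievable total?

364

Order all 8 blocks by rate: Client V/T1 23 > Client R/T1 19 > Client M/T1 14 > Client V/T2 13 > Client X/T1 12 > Client X/T2 9 > Client M/T2 6 > Client R/T2 5.
Fill Client V T1 block (4 at 23) — 17 left.
Client R T1 at 19: fill all 7 — 10 left.
Client M T1 at 14: fill all 9 — 1 left.
Client V/T2: +1 of 10 at 13; pool empty.
Total = 23×4 + 19×7 + 14×9 + 13×1 = 364.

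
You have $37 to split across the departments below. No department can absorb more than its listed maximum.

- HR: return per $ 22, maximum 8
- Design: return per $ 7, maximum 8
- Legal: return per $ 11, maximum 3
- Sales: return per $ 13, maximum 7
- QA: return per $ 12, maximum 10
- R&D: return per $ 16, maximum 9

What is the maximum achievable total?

Highest return per $ first: HR 22 > R&D 16 > Sales 13 > QA 12 > Legal 11 > Design 7.
HR takes 8 to reach its cap of 8 — 29 left.
R&D: +9 to 9 (cap) — 20 left.
Sales takes 7 to reach its cap of 7 — 13 left.
QA: +10 to 10 (cap) — 3 left.
Legal takes 3 to reach its cap of 3 — 0 left.
Total = 22×8 + 11×3 + 13×7 + 12×10 + 16×9 = 564.

564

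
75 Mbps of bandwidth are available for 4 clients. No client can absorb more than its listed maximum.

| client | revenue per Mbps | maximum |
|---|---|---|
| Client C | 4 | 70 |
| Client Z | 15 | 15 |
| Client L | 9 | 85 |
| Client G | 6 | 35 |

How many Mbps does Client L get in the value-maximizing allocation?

Rank by revenue per Mbps: Client Z 15 > Client L 9 > Client G 6 > Client C 4.
Client Z: +15 to 15 (cap) — 60 left.
Client L has room for 85 but only 60 remain, so it gets 60.

60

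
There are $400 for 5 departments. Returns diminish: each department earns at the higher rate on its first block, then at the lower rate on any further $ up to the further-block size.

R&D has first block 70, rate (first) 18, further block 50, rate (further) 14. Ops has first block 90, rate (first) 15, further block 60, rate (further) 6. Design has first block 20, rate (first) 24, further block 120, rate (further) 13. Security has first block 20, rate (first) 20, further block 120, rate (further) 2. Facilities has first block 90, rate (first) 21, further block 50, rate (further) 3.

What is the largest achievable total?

Treat each block as its own option and order by rate: Design/tier1 24 > Facilities/tier1 21 > Security/tier1 20 > R&D/tier1 18 > Ops/tier1 15 > R&D/tier2 14 > Design/tier2 13 > Ops/tier2 6 > Facilities/tier2 3 > Security/tier2 2.
Design tier1 at 24: fill all 20 — 380 left.
Facilities/tier1 (21): +90 — 290 left.
Fill Security tier1 block (20 at 20) — 270 left.
R&D/tier1 (18): +70 — 200 left.
Ops tier1 at 15: fill all 90 — 110 left.
R&D/tier2 (14): +50 — 60 left.
60 remain; put them into Design tier2 at 13.
Total = 24×20 + 21×90 + 20×20 + 18×70 + 15×90 + 14×50 + 13×60 = 6860.

6860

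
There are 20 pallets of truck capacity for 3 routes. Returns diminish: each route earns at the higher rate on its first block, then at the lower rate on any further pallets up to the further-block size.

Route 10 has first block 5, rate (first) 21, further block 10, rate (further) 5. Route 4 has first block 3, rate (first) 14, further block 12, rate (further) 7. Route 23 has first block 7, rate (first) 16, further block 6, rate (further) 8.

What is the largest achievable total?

299

Rank every tier by rate: Route 10/first 21 > Route 23/first 16 > Route 4/first 14 > Route 23/second 8 > Route 4/second 7 > Route 10/second 5.
Route 10/first (21): +5 ; 15 left.
Route 23/first (16): +7 ; 8 left.
Fill Route 4 first block (3 at 14) ; 5 left.
Route 23/second: +5 of 6 at 8; pool empty.
Total = 21×5 + 16×7 + 14×3 + 8×5 = 299.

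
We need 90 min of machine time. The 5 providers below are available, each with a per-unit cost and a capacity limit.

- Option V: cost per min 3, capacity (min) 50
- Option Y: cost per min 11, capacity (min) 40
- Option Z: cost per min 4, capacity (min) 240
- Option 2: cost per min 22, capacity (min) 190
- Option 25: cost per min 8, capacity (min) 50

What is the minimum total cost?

310

Use providers in increasing cost order.
Option V at 3: take all 50 min — 40 still needed.
Take 40 from Option Z at 4 to finish.
Option 25, Option Y, Option 2: unused.
Cost = 50×3 + 40×4 = 310.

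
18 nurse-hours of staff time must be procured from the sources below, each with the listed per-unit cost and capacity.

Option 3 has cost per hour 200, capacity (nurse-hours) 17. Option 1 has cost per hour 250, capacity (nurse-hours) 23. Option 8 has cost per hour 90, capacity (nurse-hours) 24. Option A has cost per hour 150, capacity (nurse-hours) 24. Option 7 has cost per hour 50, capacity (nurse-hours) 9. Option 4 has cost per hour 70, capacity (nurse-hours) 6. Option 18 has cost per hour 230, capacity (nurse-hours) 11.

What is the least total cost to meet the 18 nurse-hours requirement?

Use sources in increasing cost order.
Option 7 (50): use full 9 — 9 nurse-hours to go.
Option 4 (70): use full 6 — 3 nurse-hours to go.
Option 8 at 90: take 3 of its 24 — requirement met.
Option A, Option 3, Option 18, Option 1: unused.
Cost = 9×50 + 6×70 + 3×90 = 1140.

1140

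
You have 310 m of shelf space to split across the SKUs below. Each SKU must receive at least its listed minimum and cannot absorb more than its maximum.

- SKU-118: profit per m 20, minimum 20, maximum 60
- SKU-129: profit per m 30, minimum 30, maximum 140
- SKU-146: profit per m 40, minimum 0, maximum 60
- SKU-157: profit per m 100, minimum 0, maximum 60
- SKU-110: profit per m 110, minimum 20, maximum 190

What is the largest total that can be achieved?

28600

Meeting every minimum uses 20+30+0+0+20 = 70 m, leaving 240.
Rank by profit per m: SKU-110 110 > SKU-157 100 > SKU-146 40 > SKU-129 30 > SKU-118 20.
Give SKU-110 170 more to hit its cap of 190 — 70 left.
SKU-157: +60 to 60 (cap) — 10 left.
Only 10 left; SKU-146 takes them to reach 10.
Total = 20×20 + 30×30 + 40×10 + 100×60 + 110×190 = 28600.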